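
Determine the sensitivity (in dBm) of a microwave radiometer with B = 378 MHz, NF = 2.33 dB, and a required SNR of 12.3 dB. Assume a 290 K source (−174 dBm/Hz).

−73.6 dBm

Sensitivity = −174 + 10 log₁₀(B) + NF + SNR_min
= −174 + 85.77 + 2.33 + 12.3
= −73.60 dBm → −73.6 dBm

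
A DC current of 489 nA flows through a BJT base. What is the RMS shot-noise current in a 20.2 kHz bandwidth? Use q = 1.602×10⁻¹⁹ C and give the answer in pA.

56.3 pA

I_n = √(2qI·B)
2qI·B = 2 × 1.602×10⁻¹⁹ × 4.89×10⁻⁷ × 2.02×10⁴ = 3.16×10⁻²¹ A²
I_n = √(3.16×10⁻²¹) = 5.63×10⁻¹¹ A = 56.3 pA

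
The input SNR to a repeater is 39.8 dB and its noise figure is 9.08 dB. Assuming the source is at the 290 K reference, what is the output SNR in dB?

30.72 dB

By definition F = SNR_in/SNR_out, so in dB: SNR_out = SNR_in − NF
SNR_out = 39.8 − 9.08 = 30.72 dB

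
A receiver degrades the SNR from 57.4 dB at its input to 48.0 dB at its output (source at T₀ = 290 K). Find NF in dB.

9.4 dB

NF (dB) = SNR_in(dB) − SNR_out(dB) when the source is at T₀
NF = 57.4 − 48.0 = 9.4 dB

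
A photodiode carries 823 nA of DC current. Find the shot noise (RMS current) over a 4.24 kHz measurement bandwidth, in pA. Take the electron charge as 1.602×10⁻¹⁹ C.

I_n = √(2qI·B)
2qI·B = 2 × 1.602×10⁻¹⁹ × 8.23×10⁻⁷ × 4.24×10³ = 1.12×10⁻²¹ A²
I_n = √(1.12×10⁻²¹) = 3.34×10⁻¹¹ A = 33.4 pA

33.4 pA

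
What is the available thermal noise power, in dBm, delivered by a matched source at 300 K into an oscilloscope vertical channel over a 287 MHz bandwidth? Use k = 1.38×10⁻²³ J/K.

P_n = kTB = 1.38×10⁻²³ × 300 × 2.87×10⁸ = 1.19×10⁻¹² W
In dBm: 10 log₁₀(1.19×10⁻¹² / 10⁻³) = −89.3 dBm

−89.3 dBm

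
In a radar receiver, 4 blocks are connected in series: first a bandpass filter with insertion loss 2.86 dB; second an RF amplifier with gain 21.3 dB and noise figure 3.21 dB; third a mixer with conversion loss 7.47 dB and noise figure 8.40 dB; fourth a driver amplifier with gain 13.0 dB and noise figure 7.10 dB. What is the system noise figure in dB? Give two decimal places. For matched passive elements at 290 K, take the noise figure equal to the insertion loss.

Convert to linear (a loss of L dB is a gain of −L dB): F_i = 10^(NF_i/10), G_i = 10^(G_i,dB/10)
  Stage 1: F_1 = 10^(2.86/10) = 1.932, G_1 = 10^(−2.86/10) = 0.5176
  Stage 2: F_2 = 10^(3.21/10) = 2.094, G_2 = 10^(21.3/10) = 134.9
  Stage 3: F_3 = 10^(8.40/10) = 6.918, G_3 = 10^(−7.47/10) = 0.1791
  Stage 4: F_4 = 10^(7.10/10) = 5.129, G_4 = 10^(13.0/10) = 19.95
Friis cascade:
  F = 1.932 + (2.094 − 1)/0.5176 + (6.918 − 1)/69.82 + (5.129 − 1)/12.50 = 4.461
NF = 10 log₁₀(4.461) = 6.49 dB

6.49 dB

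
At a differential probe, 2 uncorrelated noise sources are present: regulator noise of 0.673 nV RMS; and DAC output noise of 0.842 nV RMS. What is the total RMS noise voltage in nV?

1.08 nV

Uncorrelated sources add in power (mean-square): V_tot = √(ΣV_i²)
V_tot = √[(6.73×10⁻¹⁰)² + (8.42×10⁻¹⁰)²] = 1.08×10⁻⁹ V = 1.08 nV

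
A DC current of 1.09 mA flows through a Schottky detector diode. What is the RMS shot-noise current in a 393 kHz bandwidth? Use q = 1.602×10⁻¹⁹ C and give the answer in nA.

I_n = √(2qI·B)
2qI·B = 2 × 1.602×10⁻¹⁹ × 1.09×10⁻³ × 3.93×10⁵ = 1.37×10⁻¹⁶ A²
I_n = √(1.37×10⁻¹⁶) = 1.17×10⁻⁸ A = 11.7 nA

11.7 nA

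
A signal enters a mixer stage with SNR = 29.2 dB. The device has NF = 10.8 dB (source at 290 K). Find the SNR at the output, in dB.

By definition F = SNR_in/SNR_out, so in dB: SNR_out = SNR_in − NF
SNR_out = 29.2 − 10.8 = 18.4 dB

18.4 dB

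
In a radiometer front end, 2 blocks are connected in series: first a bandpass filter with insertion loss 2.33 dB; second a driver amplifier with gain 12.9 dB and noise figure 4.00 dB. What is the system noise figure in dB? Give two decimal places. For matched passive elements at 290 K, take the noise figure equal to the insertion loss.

Convert to linear (a loss of L dB is a gain of −L dB): F_i = 10^(NF_i/10), G_i = 10^(G_i,dB/10)
  Stage 1: F_1 = 10^(2.33/10) = 1.710, G_1 = 10^(−2.33/10) = 0.5848
  Stage 2: F_2 = 10^(4.00/10) = 2.512, G_2 = 10^(12.9/10) = 19.50
Friis cascade:
  F = 1.710 + (2.512 − 1)/0.5848 = 4.295
NF = 10 log₁₀(4.295) = 6.33 dB

6.33 dB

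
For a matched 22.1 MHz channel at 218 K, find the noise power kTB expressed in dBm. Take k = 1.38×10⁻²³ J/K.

−101.8 dBm

P_n = kTB = 1.38×10⁻²³ × 218 × 2.21×10⁷ = 6.65×10⁻¹⁴ W
In dBm: 10 log₁₀(6.65×10⁻¹⁴ / 10⁻³) = −101.8 dBm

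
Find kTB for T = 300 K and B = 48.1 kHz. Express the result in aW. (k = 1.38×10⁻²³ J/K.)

P_n = kTB = 1.38×10⁻²³ × 300 × 4.81×10⁴ = 1.99×10⁻¹⁶ W = 199 aW

199 aW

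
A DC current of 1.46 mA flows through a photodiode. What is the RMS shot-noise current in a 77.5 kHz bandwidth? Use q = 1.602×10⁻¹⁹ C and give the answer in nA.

I_n = √(2qI·B)
2qI·B = 2 × 1.602×10⁻¹⁹ × 1.46×10⁻³ × 7.75×10⁴ = 3.63×10⁻¹⁷ A²
I_n = √(3.63×10⁻¹⁷) = 6.02×10⁻⁹ A = 6.02 nA

6.02 nA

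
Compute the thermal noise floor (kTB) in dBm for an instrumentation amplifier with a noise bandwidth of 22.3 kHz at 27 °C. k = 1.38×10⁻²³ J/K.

T = 27 °C + 273.15 = 300.15 K
P_n = kTB = 1.38×10⁻²³ × 300.15 × 2.23×10⁴ = 9.24×10⁻¹⁷ W
In dBm: 10 log₁₀(9.24×10⁻¹⁷ / 10⁻³) = −130.3 dBm

−130.3 dBm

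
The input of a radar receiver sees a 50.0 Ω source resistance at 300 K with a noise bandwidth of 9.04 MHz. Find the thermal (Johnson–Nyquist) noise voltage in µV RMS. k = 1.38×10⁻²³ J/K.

2.74 µV

V_n = √(4kTRB)
4kTRB = 4 × 1.38×10⁻²³ × 300 × 5.00×10¹ × 9.04×10⁶ = 7.49×10⁻¹² V²
V_n = √(7.49×10⁻¹²) = 2.74×10⁻⁶ V = 2.74 µV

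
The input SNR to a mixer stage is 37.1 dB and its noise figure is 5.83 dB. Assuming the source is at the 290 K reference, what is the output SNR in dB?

By definition F = SNR_in/SNR_out, so in dB: SNR_out = SNR_in − NF
SNR_out = 37.1 − 5.83 = 31.27 dB

31.27 dB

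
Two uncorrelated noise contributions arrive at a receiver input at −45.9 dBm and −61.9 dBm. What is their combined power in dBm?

−45.8 dBm

Convert to linear, add, convert back:
P₁ = 2.57×10⁻⁸ W, P₂ = 6.46×10⁻¹⁰ W
P_tot = 2.63×10⁻⁸ W → 10 log₁₀(P_tot / 10⁻³) = −45.8 dBm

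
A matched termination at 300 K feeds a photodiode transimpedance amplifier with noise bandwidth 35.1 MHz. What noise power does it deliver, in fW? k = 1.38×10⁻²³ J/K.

145 fW

P_n = kTB = 1.38×10⁻²³ × 300 × 3.51×10⁷ = 1.45×10⁻¹³ W = 145 fW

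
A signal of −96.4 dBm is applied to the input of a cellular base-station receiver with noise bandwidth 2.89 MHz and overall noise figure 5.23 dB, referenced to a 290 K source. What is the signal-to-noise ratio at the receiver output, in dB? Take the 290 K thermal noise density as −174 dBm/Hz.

7.8 dB

Noise floor: N = −174 + 10 log₁₀(B) + NF
10 log₁₀(2.89×10⁶) = 64.61 dB
N = −174 + 64.61 + 5.23 = −104.16 dBm
SNR = P_sig − N = −96.4 − (−104.16) = 7.76 dB → 7.8 dB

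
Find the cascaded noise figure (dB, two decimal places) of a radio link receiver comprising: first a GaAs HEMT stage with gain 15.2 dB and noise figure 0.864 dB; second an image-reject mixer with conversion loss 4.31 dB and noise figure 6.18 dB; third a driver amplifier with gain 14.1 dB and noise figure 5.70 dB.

1.87 dB

Convert to linear (a loss of L dB is a gain of −L dB): F_i = 10^(NF_i/10), G_i = 10^(G_i,dB/10)
  Stage 1: F_1 = 10^(0.864/10) = 1.220, G_1 = 10^(15.2/10) = 33.11
  Stage 2: F_2 = 10^(6.18/10) = 4.150, G_2 = 10^(−4.31/10) = 0.3707
  Stage 3: F_3 = 10^(5.70/10) = 3.715, G_3 = 10^(14.1/10) = 25.70
Friis cascade:
  F = 1.220 + (4.150 − 1)/33.11 + (3.715 − 1)/12.27 = 1.536
NF = 10 log₁₀(1.536) = 1.87 dB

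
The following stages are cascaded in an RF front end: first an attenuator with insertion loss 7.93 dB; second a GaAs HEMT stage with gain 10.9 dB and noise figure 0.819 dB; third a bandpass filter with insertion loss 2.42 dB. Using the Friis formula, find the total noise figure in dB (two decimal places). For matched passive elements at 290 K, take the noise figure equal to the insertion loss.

Convert to linear (a loss of L dB is a gain of −L dB): F_i = 10^(NF_i/10), G_i = 10^(G_i,dB/10)
  Stage 1: F_1 = 10^(7.93/10) = 6.209, G_1 = 10^(−7.93/10) = 0.1611
  Stage 2: F_2 = 10^(0.819/10) = 1.208, G_2 = 10^(10.9/10) = 12.30
  Stage 3: F_3 = 10^(2.42/10) = 1.746, G_3 = 10^(−2.42/10) = 0.5728
Friis cascade:
  F = 6.209 + (1.208 − 1)/0.1611 + (1.746 − 1)/1.982 = 7.874
NF = 10 log₁₀(7.874) = 8.96 dB

8.96 dB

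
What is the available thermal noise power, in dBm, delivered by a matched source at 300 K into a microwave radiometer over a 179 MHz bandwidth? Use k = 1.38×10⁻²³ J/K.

−91.3 dBm

P_n = kTB = 1.38×10⁻²³ × 300 × 1.79×10⁸ = 7.41×10⁻¹³ W
In dBm: 10 log₁₀(7.41×10⁻¹³ / 10⁻³) = −91.3 dBm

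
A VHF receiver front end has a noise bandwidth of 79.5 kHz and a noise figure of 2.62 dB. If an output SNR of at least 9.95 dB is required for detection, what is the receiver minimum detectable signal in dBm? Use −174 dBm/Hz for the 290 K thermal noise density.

Sensitivity = −174 + 10 log₁₀(B) + NF + SNR_min
= −174 + 49 + 2.62 + 9.95
= −112.43 dBm → −112.4 dBm

−112.4 dBm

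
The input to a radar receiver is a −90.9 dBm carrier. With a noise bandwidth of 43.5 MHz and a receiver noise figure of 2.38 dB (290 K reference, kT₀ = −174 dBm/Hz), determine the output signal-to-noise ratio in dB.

Noise floor: N = −174 + 10 log₁₀(B) + NF
10 log₁₀(4.35×10⁷) = 76.38 dB
N = −174 + 76.38 + 2.38 = −95.24 dBm
SNR = P_sig − N = −90.9 − (−95.24) = 4.34 dB → 4.3 dB

4.3 dB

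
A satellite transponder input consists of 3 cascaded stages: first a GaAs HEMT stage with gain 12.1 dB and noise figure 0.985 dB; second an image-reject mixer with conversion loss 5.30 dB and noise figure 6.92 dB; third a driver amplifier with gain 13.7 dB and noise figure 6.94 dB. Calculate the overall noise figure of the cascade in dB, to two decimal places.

Convert to linear (a loss of L dB is a gain of −L dB): F_i = 10^(NF_i/10), G_i = 10^(G_i,dB/10)
  Stage 1: F_1 = 10^(0.985/10) = 1.255, G_1 = 10^(12.1/10) = 16.22
  Stage 2: F_2 = 10^(6.92/10) = 4.920, G_2 = 10^(−5.30/10) = 0.2951
  Stage 3: F_3 = 10^(6.94/10) = 4.943, G_3 = 10^(13.7/10) = 23.44
Friis cascade:
  F = 1.255 + (4.920 − 1)/16.22 + (4.943 − 1)/4.786 = 2.320
NF = 10 log₁₀(2.320) = 3.66 dB

3.66 dB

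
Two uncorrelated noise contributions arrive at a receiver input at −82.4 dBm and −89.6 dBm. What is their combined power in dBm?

−81.6 dBm

Convert to linear, add, convert back:
P₁ = 5.75×10⁻¹² W, P₂ = 1.10×10⁻¹² W
P_tot = 6.85×10⁻¹² W → 10 log₁₀(P_tot / 10⁻³) = −81.6 dBm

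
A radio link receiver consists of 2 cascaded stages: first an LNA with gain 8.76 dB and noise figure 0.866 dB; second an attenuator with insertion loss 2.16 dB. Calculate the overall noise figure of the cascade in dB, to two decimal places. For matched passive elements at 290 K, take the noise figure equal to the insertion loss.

1.16 dB

Convert to linear (a loss of L dB is a gain of −L dB): F_i = 10^(NF_i/10), G_i = 10^(G_i,dB/10)
  Stage 1: F_1 = 10^(0.866/10) = 1.221, G_1 = 10^(8.76/10) = 7.516
  Stage 2: F_2 = 10^(2.16/10) = 1.644, G_2 = 10^(−2.16/10) = 0.6081
Friis cascade:
  F = 1.221 + (1.644 − 1)/7.516 = 1.306
NF = 10 log₁₀(1.306) = 1.16 dB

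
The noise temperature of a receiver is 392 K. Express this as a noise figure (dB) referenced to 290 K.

F = 1 + T_e/T₀ = 1 + 392/290 = 2.35172
NF = 10 log₁₀(2.35172) = 3.71 dB

3.71 dB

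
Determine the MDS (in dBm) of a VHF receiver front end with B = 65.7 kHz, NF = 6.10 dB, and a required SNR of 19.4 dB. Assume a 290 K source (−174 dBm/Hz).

Sensitivity = −174 + 10 log₁₀(B) + NF + SNR_min
= −174 + 48.18 + 6.10 + 19.4
= −100.32 dBm → −100.3 dBm

−100.3 dBm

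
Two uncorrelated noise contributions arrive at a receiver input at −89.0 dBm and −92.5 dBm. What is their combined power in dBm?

−87.4 dBm

Convert to linear, add, convert back:
P₁ = 1.26×10⁻¹² W, P₂ = 5.62×10⁻¹³ W
P_tot = 1.82×10⁻¹² W → 10 log₁₀(P_tot / 10⁻³) = −87.4 dBm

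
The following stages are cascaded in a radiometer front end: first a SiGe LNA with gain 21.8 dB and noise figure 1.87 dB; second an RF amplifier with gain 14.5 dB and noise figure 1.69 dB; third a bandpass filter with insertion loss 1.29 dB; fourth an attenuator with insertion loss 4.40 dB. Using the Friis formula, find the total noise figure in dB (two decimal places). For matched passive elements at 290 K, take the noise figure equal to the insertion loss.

Convert to linear (a loss of L dB is a gain of −L dB): F_i = 10^(NF_i/10), G_i = 10^(G_i,dB/10)
  Stage 1: F_1 = 10^(1.87/10) = 1.538, G_1 = 10^(21.8/10) = 151.4
  Stage 2: F_2 = 10^(1.69/10) = 1.476, G_2 = 10^(14.5/10) = 28.18
  Stage 3: F_3 = 10^(1.29/10) = 1.346, G_3 = 10^(−1.29/10) = 0.7430
  Stage 4: F_4 = 10^(4.40/10) = 2.754, G_4 = 10^(−4.40/10) = 0.3631
Friis cascade:
  F = 1.538 + (1.476 − 1)/151.4 + (1.346 − 1)/4266 + (2.754 − 1)/3170 = 1.542
NF = 10 log₁₀(1.542) = 1.88 dB

1.88 dB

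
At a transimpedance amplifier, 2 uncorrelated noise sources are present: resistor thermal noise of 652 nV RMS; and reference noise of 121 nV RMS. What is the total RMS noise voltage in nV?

Uncorrelated sources add in power (mean-square): V_tot = √(ΣV_i²)
V_tot = √[(6.52×10⁻⁷)² + (1.21×10⁻⁷)²] = 6.63×10⁻⁷ V = 663 nV

663 nV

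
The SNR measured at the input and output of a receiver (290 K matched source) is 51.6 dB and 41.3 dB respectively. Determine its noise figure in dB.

10.3 dB

NF (dB) = SNR_in(dB) − SNR_out(dB) when the source is at T₀
NF = 51.6 − 41.3 = 10.3 dB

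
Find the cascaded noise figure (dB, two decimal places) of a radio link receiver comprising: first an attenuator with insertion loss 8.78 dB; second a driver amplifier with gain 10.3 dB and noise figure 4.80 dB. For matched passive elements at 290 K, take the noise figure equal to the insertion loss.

Convert to linear (a loss of L dB is a gain of −L dB): F_i = 10^(NF_i/10), G_i = 10^(G_i,dB/10)
  Stage 1: F_1 = 10^(8.78/10) = 7.551, G_1 = 10^(−8.78/10) = 0.1324
  Stage 2: F_2 = 10^(4.80/10) = 3.020, G_2 = 10^(10.3/10) = 10.72
Friis cascade:
  F = 7.551 + (3.020 − 1)/0.1324 = 22.80
NF = 10 log₁₀(22.80) = 13.58 dB

13.58 dB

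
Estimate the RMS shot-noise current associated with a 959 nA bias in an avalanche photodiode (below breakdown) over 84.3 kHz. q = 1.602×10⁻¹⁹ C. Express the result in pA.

I_n = √(2qI·B)
2qI·B = 2 × 1.602×10⁻¹⁹ × 9.59×10⁻⁷ × 8.43×10⁴ = 2.59×10⁻²⁰ A²
I_n = √(2.59×10⁻²⁰) = 1.61×10⁻¹⁰ A = 161 pA

161 pA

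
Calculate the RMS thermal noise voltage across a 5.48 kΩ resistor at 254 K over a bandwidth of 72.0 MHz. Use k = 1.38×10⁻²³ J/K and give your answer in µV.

V_n = √(4kTRB)
4kTRB = 4 × 1.38×10⁻²³ × 254 × 5.48×10³ × 7.20×10⁷ = 5.53×10⁻⁹ V²
V_n = √(5.53×10⁻⁹) = 7.44×10⁻⁵ V = 74.4 µV

74.4 µV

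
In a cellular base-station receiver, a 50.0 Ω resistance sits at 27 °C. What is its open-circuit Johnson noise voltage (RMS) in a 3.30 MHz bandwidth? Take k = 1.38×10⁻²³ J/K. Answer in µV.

1.65 µV

T = 27 °C + 273.15 = 300.15 K
V_n = √(4kTRB)
4kTRB = 4 × 1.38×10⁻²³ × 300.15 × 5.00×10¹ × 3.30×10⁶ = 2.73×10⁻¹² V²
V_n = √(2.73×10⁻¹²) = 1.65×10⁻⁶ V = 1.65 µV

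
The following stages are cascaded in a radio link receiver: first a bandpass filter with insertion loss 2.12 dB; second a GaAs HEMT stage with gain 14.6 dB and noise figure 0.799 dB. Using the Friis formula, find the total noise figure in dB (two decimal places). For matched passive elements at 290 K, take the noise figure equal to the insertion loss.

Convert to linear (a loss of L dB is a gain of −L dB): F_i = 10^(NF_i/10), G_i = 10^(G_i,dB/10)
  Stage 1: F_1 = 10^(2.12/10) = 1.629, G_1 = 10^(−2.12/10) = 0.6138
  Stage 2: F_2 = 10^(0.799/10) = 1.202, G_2 = 10^(14.6/10) = 28.84
Friis cascade:
  F = 1.629 + (1.202 − 1)/0.6138 = 1.958
NF = 10 log₁₀(1.958) = 2.92 dB

2.92 dB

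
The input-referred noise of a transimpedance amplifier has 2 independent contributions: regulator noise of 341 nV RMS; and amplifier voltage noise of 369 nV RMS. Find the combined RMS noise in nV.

Uncorrelated sources add in power (mean-square): V_tot = √(ΣV_i²)
V_tot = √[(3.41×10⁻⁷)² + (3.69×10⁻⁷)²] = 5.02×10⁻⁷ V = 502 nV

502 nV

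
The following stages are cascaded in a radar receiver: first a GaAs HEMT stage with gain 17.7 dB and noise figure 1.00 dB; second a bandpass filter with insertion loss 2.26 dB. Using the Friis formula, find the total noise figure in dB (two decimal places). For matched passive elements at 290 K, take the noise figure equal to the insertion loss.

Convert to linear (a loss of L dB is a gain of −L dB): F_i = 10^(NF_i/10), G_i = 10^(G_i,dB/10)
  Stage 1: F_1 = 10^(1.00/10) = 1.259, G_1 = 10^(17.7/10) = 58.88
  Stage 2: F_2 = 10^(2.26/10) = 1.683, G_2 = 10^(−2.26/10) = 0.5943
Friis cascade:
  F = 1.259 + (1.683 − 1)/58.88 = 1.271
NF = 10 log₁₀(1.271) = 1.04 dB

1.04 dB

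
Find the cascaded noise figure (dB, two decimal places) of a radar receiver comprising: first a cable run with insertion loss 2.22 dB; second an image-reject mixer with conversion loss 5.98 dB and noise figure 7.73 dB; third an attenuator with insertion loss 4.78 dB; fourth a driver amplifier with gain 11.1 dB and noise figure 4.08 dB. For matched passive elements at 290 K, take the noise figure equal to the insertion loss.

Convert to linear (a loss of L dB is a gain of −L dB): F_i = 10^(NF_i/10), G_i = 10^(G_i,dB/10)
  Stage 1: F_1 = 10^(2.22/10) = 1.667, G_1 = 10^(−2.22/10) = 0.5998
  Stage 2: F_2 = 10^(7.73/10) = 5.929, G_2 = 10^(−5.98/10) = 0.2523
  Stage 3: F_3 = 10^(4.78/10) = 3.006, G_3 = 10^(−4.78/10) = 0.3327
  Stage 4: F_4 = 10^(4.08/10) = 2.559, G_4 = 10^(11.1/10) = 12.88
Friis cascade:
  F = 1.667 + (5.929 − 1)/0.5998 + (3.006 − 1)/0.1514 + (2.559 − 1)/0.05035 = 54.09
NF = 10 log₁₀(54.09) = 17.33 dB

17.33 dB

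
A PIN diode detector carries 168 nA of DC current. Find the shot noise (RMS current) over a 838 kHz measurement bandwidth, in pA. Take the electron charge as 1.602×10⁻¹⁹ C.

I_n = √(2qI·B)
2qI·B = 2 × 1.602×10⁻¹⁹ × 1.68×10⁻⁷ × 8.38×10⁵ = 4.51×10⁻²⁰ A²
I_n = √(4.51×10⁻²⁰) = 2.12×10⁻¹⁰ A = 212 pA

212 pA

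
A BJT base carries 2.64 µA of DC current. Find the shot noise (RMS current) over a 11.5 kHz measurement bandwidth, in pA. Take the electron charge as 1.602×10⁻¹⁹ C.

98.6 pA

I_n = √(2qI·B)
2qI·B = 2 × 1.602×10⁻¹⁹ × 2.64×10⁻⁶ × 1.15×10⁴ = 9.73×10⁻²¹ A²
I_n = √(9.73×10⁻²¹) = 9.86×10⁻¹¹ A = 98.6 pA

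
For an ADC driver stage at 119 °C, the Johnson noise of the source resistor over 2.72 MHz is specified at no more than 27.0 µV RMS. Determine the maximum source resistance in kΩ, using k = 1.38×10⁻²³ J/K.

T = 119 °C + 273.15 = 392.15 K
Johnson–Nyquist: V_n = √(4kTRB) ⇒ R = V_n² / (4kTB)
4kTB = 4 × 1.38×10⁻²³ × 392.15 × 2.72×10⁶ = 5.89×10⁻¹⁴
R = (2.70×10⁻⁵)² / 5.89×10⁻¹⁴ = 1.24×10⁴ Ω = 12.4 kΩ

12.4 kΩ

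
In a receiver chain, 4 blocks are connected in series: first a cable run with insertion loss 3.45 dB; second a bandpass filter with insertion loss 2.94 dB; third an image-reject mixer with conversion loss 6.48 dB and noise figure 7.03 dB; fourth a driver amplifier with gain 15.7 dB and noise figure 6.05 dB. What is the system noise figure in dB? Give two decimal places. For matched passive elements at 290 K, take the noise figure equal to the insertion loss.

19.06 dB

Convert to linear (a loss of L dB is a gain of −L dB): F_i = 10^(NF_i/10), G_i = 10^(G_i,dB/10)
  Stage 1: F_1 = 10^(3.45/10) = 2.213, G_1 = 10^(−3.45/10) = 0.4519
  Stage 2: F_2 = 10^(2.94/10) = 1.968, G_2 = 10^(−2.94/10) = 0.5082
  Stage 3: F_3 = 10^(7.03/10) = 5.047, G_3 = 10^(−6.48/10) = 0.2249
  Stage 4: F_4 = 10^(6.05/10) = 4.027, G_4 = 10^(15.7/10) = 37.15
Friis cascade:
  F = 2.213 + (1.968 − 1)/0.4519 + (5.047 − 1)/0.2296 + (4.027 − 1)/0.05164 = 80.60
NF = 10 log₁₀(80.60) = 19.06 dB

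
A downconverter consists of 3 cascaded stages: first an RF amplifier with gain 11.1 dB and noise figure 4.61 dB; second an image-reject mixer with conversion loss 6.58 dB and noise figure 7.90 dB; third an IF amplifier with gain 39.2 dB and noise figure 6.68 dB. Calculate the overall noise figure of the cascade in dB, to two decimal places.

Convert to linear (a loss of L dB is a gain of −L dB): F_i = 10^(NF_i/10), G_i = 10^(G_i,dB/10)
  Stage 1: F_1 = 10^(4.61/10) = 2.891, G_1 = 10^(11.1/10) = 12.88
  Stage 2: F_2 = 10^(7.90/10) = 6.166, G_2 = 10^(−6.58/10) = 0.2198
  Stage 3: F_3 = 10^(6.68/10) = 4.656, G_3 = 10^(39.2/10) = 8318
Friis cascade:
  F = 2.891 + (6.166 − 1)/12.88 + (4.656 − 1)/2.831 = 4.583
NF = 10 log₁₀(4.583) = 6.61 dB

6.61 dB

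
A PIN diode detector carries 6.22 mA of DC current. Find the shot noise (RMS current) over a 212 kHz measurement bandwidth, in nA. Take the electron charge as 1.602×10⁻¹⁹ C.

20.6 nA

I_n = √(2qI·B)
2qI·B = 2 × 1.602×10⁻¹⁹ × 6.22×10⁻³ × 2.12×10⁵ = 4.22×10⁻¹⁶ A²
I_n = √(4.22×10⁻¹⁶) = 2.06×10⁻⁸ A = 20.6 nA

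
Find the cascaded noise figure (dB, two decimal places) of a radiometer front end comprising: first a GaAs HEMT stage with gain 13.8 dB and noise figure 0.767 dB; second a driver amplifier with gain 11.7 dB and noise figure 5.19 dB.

Convert to linear (a loss of L dB is a gain of −L dB): F_i = 10^(NF_i/10), G_i = 10^(G_i,dB/10)
  Stage 1: F_1 = 10^(0.767/10) = 1.193, G_1 = 10^(13.8/10) = 23.99
  Stage 2: F_2 = 10^(5.19/10) = 3.304, G_2 = 10^(11.7/10) = 14.79
Friis cascade:
  F = 1.193 + (3.304 − 1)/23.99 = 1.289
NF = 10 log₁₀(1.289) = 1.10 dB

1.10 dB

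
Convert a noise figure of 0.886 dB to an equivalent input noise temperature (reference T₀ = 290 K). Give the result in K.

F = 10^(0.886/10) = 1.22631
T_e = (F − 1)·T₀ = (1.22631 − 1) × 290 = 65.6 K

65.6 K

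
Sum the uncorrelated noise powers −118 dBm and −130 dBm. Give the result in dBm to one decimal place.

−117.7 dBm

Convert to linear, add, convert back:
P₁ = 1.58×10⁻¹⁵ W, P₂ = 1.00×10⁻¹⁶ W
P_tot = 1.68×10⁻¹⁵ W → 10 log₁₀(P_tot / 10⁻³) = −117.7 dBm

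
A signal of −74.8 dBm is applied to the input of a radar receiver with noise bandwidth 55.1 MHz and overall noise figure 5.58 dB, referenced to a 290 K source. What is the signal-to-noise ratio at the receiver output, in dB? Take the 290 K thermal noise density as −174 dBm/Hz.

16.2 dB

Noise floor: N = −174 + 10 log₁₀(B) + NF
10 log₁₀(5.51×10⁷) = 77.41 dB
N = −174 + 77.41 + 5.58 = −91.01 dBm
SNR = P_sig − N = −74.8 − (−91.01) = 16.21 dB → 16.2 dB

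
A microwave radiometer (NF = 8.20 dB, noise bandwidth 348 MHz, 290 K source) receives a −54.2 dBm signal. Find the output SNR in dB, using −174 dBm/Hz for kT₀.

26.2 dB

Noise floor: N = −174 + 10 log₁₀(B) + NF
10 log₁₀(3.48×10⁸) = 85.42 dB
N = −174 + 85.42 + 8.20 = −80.38 dBm
SNR = P_sig − N = −54.2 − (−80.38) = 26.18 dB → 26.2 dB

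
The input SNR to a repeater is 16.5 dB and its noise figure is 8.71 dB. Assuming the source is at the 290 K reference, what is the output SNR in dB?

By definition F = SNR_in/SNR_out, so in dB: SNR_out = SNR_in − NF
SNR_out = 16.5 − 8.71 = 7.79 dB

7.79 dB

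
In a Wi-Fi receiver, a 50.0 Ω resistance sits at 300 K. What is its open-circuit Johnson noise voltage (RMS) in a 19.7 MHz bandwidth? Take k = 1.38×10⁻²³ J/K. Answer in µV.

4.04 µV

V_n = √(4kTRB)
4kTRB = 4 × 1.38×10⁻²³ × 300 × 5.00×10¹ × 1.97×10⁷ = 1.63×10⁻¹¹ V²
V_n = √(1.63×10⁻¹¹) = 4.04×10⁻⁶ V = 4.04 µV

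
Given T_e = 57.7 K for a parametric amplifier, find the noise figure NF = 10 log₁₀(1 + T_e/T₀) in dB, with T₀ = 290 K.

F = 1 + T_e/T₀ = 1 + 57.7/290 = 1.19897
NF = 10 log₁₀(1.19897) = 0.788 dB

0.788 dB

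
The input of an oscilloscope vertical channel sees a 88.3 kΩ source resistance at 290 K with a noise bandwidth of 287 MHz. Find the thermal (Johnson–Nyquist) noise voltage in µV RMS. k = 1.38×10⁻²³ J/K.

637 µV

V_n = √(4kTRB)
4kTRB = 4 × 1.38×10⁻²³ × 290 × 8.83×10⁴ × 2.87×10⁸ = 4.06×10⁻⁷ V²
V_n = √(4.06×10⁻⁷) = 6.37×10⁻⁴ V = 637 µV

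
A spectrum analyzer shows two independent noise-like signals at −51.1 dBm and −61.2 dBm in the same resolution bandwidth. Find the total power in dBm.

−50.7 dBm

Convert to linear, add, convert back:
P₁ = 7.76×10⁻⁹ W, P₂ = 7.59×10⁻¹⁰ W
P_tot = 8.52×10⁻⁹ W → 10 log₁₀(P_tot / 10⁻³) = −50.7 dBm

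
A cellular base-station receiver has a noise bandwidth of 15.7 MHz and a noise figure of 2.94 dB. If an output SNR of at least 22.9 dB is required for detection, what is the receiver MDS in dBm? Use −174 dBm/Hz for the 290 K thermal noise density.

−76.2 dBm

Sensitivity = −174 + 10 log₁₀(B) + NF + SNR_min
= −174 + 71.96 + 2.94 + 22.9
= −76.20 dBm → −76.2 dBm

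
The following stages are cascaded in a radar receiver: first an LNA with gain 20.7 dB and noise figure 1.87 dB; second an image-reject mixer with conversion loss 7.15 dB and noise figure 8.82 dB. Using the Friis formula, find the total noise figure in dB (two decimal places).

Convert to linear (a loss of L dB is a gain of −L dB): F_i = 10^(NF_i/10), G_i = 10^(G_i,dB/10)
  Stage 1: F_1 = 10^(1.87/10) = 1.538, G_1 = 10^(20.7/10) = 117.5
  Stage 2: F_2 = 10^(8.82/10) = 7.621, G_2 = 10^(−7.15/10) = 0.1928
Friis cascade:
  F = 1.538 + (7.621 − 1)/117.5 = 1.595
NF = 10 log₁₀(1.595) = 2.03 dB

2.03 dB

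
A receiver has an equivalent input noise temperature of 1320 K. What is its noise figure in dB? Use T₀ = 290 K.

F = 1 + T_e/T₀ = 1 + 1320/290 = 5.55172
NF = 10 log₁₀(5.55172) = 7.44 dB

7.44 dB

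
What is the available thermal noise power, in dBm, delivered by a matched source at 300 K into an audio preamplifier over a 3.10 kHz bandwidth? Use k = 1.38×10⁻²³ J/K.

P_n = kTB = 1.38×10⁻²³ × 300 × 3.10×10³ = 1.28×10⁻¹⁷ W
In dBm: 10 log₁₀(1.28×10⁻¹⁷ / 10⁻³) = −138.9 dBm

−138.9 dBm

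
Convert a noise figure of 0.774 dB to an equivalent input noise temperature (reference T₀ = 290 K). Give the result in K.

F = 10^(0.774/10) = 1.19509
T_e = (F − 1)·T₀ = (1.19509 − 1) × 290 = 56.6 K

56.6 K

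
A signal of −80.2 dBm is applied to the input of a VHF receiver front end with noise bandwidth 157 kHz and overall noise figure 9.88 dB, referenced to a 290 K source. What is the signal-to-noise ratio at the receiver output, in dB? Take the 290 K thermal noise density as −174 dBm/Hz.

Noise floor: N = −174 + 10 log₁₀(B) + NF
10 log₁₀(1.57×10⁵) = 51.96 dB
N = −174 + 51.96 + 9.88 = −112.16 dBm
SNR = P_sig − N = −80.2 − (−112.16) = 31.96 dB → 32.0 dB

32.0 dB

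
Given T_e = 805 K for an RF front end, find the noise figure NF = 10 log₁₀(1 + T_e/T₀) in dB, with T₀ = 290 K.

F = 1 + T_e/T₀ = 1 + 805/290 = 3.77586
NF = 10 log₁₀(3.77586) = 5.77 dB

5.77 dB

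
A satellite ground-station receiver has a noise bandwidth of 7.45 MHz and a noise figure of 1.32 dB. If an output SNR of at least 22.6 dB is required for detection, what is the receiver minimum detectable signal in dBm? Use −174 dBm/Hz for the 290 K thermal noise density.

−81.4 dBm

Sensitivity = −174 + 10 log₁₀(B) + NF + SNR_min
= −174 + 68.72 + 1.32 + 22.6
= −81.36 dBm → −81.4 dBm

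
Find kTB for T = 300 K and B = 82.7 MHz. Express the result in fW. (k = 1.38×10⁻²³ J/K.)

342 fW

P_n = kTB = 1.38×10⁻²³ × 300 × 8.27×10⁷ = 3.42×10⁻¹³ W = 342 fW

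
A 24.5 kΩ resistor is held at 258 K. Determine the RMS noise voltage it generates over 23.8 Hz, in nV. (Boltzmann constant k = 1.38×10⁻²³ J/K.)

V_n = √(4kTRB)
4kTRB = 4 × 1.38×10⁻²³ × 258 × 2.45×10⁴ × 2.38×10¹ = 8.30×10⁻¹⁵ V²
V_n = √(8.30×10⁻¹⁵) = 9.11×10⁻⁸ V = 91.1 nV

91.1 nV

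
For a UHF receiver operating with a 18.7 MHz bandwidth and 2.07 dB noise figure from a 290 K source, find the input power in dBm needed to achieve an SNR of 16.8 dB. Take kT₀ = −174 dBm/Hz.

Sensitivity = −174 + 10 log₁₀(B) + NF + SNR_min
= −174 + 72.72 + 2.07 + 16.8
= −82.41 dBm → −82.4 dBm

−82.4 dBm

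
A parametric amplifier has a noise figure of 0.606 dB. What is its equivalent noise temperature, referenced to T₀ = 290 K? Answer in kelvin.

F = 10^(0.606/10) = 1.14974
T_e = (F − 1)·T₀ = (1.14974 − 1) × 290 = 43.4 K

43.4 K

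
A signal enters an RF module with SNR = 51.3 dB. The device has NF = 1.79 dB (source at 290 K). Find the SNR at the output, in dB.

By definition F = SNR_in/SNR_out, so in dB: SNR_out = SNR_in − NF
SNR_out = 51.3 − 1.79 = 49.51 dB

49.51 dB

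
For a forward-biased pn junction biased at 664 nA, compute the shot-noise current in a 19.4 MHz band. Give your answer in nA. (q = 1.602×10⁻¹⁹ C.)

I_n = √(2qI·B)
2qI·B = 2 × 1.602×10⁻¹⁹ × 6.64×10⁻⁷ × 1.94×10⁷ = 4.13×10⁻¹⁸ A²
I_n = √(4.13×10⁻¹⁸) = 2.03×10⁻⁹ A = 2.03 nA

2.03 nA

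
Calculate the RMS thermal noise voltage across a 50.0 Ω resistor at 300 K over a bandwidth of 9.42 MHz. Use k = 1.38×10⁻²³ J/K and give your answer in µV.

2.79 µV

V_n = √(4kTRB)
4kTRB = 4 × 1.38×10⁻²³ × 300 × 5.00×10¹ × 9.42×10⁶ = 7.80×10⁻¹² V²
V_n = √(7.80×10⁻¹²) = 2.79×10⁻⁶ V = 2.79 µV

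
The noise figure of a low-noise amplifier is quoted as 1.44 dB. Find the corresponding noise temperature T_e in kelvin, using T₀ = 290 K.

114 K

F = 10^(1.44/10) = 1.39316
T_e = (F − 1)·T₀ = (1.39316 − 1) × 290 = 114 K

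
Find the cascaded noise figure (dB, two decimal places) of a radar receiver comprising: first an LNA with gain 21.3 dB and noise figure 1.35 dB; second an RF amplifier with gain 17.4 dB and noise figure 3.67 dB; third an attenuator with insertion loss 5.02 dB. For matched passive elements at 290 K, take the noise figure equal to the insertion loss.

Convert to linear (a loss of L dB is a gain of −L dB): F_i = 10^(NF_i/10), G_i = 10^(G_i,dB/10)
  Stage 1: F_1 = 10^(1.35/10) = 1.365, G_1 = 10^(21.3/10) = 134.9
  Stage 2: F_2 = 10^(3.67/10) = 2.328, G_2 = 10^(17.4/10) = 54.95
  Stage 3: F_3 = 10^(5.02/10) = 3.177, G_3 = 10^(−5.02/10) = 0.3148
Friis cascade:
  F = 1.365 + (2.328 − 1)/134.9 + (3.177 − 1)/7413 = 1.375
NF = 10 log₁₀(1.375) = 1.38 dB

1.38 dB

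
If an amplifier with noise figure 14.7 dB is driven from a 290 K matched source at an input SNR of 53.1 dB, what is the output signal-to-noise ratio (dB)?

By definition F = SNR_in/SNR_out, so in dB: SNR_out = SNR_in − NF
SNR_out = 53.1 − 14.7 = 38.4 dB

38.4 dB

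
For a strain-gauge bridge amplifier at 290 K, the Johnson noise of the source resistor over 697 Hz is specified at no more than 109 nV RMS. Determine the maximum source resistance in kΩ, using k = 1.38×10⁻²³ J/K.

1.06 kΩ

Johnson–Nyquist: V_n = √(4kTRB) ⇒ R = V_n² / (4kTB)
4kTB = 4 × 1.38×10⁻²³ × 290 × 6.97×10² = 1.12×10⁻¹⁷
R = (1.09×10⁻⁷)² / 1.12×10⁻¹⁷ = 1.06×10³ Ω = 1.06 kΩ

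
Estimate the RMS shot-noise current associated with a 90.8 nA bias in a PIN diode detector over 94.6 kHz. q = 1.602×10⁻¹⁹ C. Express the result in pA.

52.5 pA

I_n = √(2qI·B)
2qI·B = 2 × 1.602×10⁻¹⁹ × 9.08×10⁻⁸ × 9.46×10⁴ = 2.75×10⁻²¹ A²
I_n = √(2.75×10⁻²¹) = 5.25×10⁻¹¹ A = 52.5 pA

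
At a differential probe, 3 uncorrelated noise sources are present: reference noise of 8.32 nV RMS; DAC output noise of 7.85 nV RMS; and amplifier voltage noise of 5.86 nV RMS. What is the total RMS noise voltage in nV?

Uncorrelated sources add in power (mean-square): V_tot = √(ΣV_i²)
V_tot = √[(8.32×10⁻⁹)² + (7.85×10⁻⁹)² + (5.86×10⁻⁹)²] = 1.29×10⁻⁸ V = 12.9 nV

12.9 nV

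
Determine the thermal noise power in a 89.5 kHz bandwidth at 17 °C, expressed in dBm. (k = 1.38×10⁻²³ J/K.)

−124.5 dBm

T = 17 °C + 273.15 = 290.15 K
P_n = kTB = 1.38×10⁻²³ × 290.15 × 8.95×10⁴ = 3.58×10⁻¹⁶ W
In dBm: 10 log₁₀(3.58×10⁻¹⁶ / 10⁻³) = −124.5 dBm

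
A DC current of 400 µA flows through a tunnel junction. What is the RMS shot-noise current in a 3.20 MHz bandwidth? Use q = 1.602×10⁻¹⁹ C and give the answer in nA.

I_n = √(2qI·B)
2qI·B = 2 × 1.602×10⁻¹⁹ × 4.00×10⁻⁴ × 3.20×10⁶ = 4.10×10⁻¹⁶ A²
I_n = √(4.10×10⁻¹⁶) = 2.03×10⁻⁸ A = 20.3 nA

20.3 nA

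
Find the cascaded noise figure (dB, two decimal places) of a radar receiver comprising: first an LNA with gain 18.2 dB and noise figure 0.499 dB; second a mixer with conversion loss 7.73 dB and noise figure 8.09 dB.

Convert to linear (a loss of L dB is a gain of −L dB): F_i = 10^(NF_i/10), G_i = 10^(G_i,dB/10)
  Stage 1: F_1 = 10^(0.499/10) = 1.122, G_1 = 10^(18.2/10) = 66.07
  Stage 2: F_2 = 10^(8.09/10) = 6.442, G_2 = 10^(−7.73/10) = 0.1687
Friis cascade:
  F = 1.122 + (6.442 − 1)/66.07 = 1.204
NF = 10 log₁₀(1.204) = 0.81 dB

0.81 dB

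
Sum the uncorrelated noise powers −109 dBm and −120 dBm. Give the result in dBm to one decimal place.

−108.7 dBm

Convert to linear, add, convert back:
P₁ = 1.26×10⁻¹⁴ W, P₂ = 1.00×10⁻¹⁵ W
P_tot = 1.36×10⁻¹⁴ W → 10 log₁₀(P_tot / 10⁻³) = −108.7 dBm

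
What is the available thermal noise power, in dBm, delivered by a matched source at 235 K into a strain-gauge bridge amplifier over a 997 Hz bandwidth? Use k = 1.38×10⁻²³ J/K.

−144.9 dBm

P_n = kTB = 1.38×10⁻²³ × 235 × 9.97×10² = 3.23×10⁻¹⁸ W
In dBm: 10 log₁₀(3.23×10⁻¹⁸ / 10⁻³) = −144.9 dBm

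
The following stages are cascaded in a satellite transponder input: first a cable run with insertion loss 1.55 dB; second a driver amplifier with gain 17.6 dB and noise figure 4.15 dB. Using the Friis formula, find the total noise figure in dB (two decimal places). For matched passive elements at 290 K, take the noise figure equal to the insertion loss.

Convert to linear (a loss of L dB is a gain of −L dB): F_i = 10^(NF_i/10), G_i = 10^(G_i,dB/10)
  Stage 1: F_1 = 10^(1.55/10) = 1.429, G_1 = 10^(−1.55/10) = 0.6998
  Stage 2: F_2 = 10^(4.15/10) = 2.600, G_2 = 10^(17.6/10) = 57.54
Friis cascade:
  F = 1.429 + (2.600 − 1)/0.6998 = 3.715
NF = 10 log₁₀(3.715) = 5.70 dB

5.70 dB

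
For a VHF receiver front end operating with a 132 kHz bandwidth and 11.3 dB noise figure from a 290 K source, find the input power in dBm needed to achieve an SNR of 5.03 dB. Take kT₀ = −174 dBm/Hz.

−106.5 dBm

Sensitivity = −174 + 10 log₁₀(B) + NF + SNR_min
= −174 + 51.21 + 11.3 + 5.03
= −106.46 dBm → −106.5 dBm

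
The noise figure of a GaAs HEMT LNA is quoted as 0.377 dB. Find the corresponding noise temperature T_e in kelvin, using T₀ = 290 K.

F = 10^(0.377/10) = 1.09069
T_e = (F − 1)·T₀ = (1.09069 − 1) × 290 = 26.3 K

26.3 K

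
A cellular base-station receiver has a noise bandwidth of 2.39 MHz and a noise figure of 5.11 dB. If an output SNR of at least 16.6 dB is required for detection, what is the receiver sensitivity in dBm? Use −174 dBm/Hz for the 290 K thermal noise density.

−88.5 dBm

Sensitivity = −174 + 10 log₁₀(B) + NF + SNR_min
= −174 + 63.78 + 5.11 + 16.6
= −88.51 dBm → −88.5 dBm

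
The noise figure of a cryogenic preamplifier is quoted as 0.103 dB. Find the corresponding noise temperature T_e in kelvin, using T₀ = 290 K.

F = 10^(0.103/10) = 1.024
T_e = (F − 1)·T₀ = (1.024 − 1) × 290 = 6.96 K

6.96 K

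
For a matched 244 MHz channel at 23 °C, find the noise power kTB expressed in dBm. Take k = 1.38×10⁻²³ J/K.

T = 23 °C + 273.15 = 296.15 K
P_n = kTB = 1.38×10⁻²³ × 296.15 × 2.44×10⁸ = 9.97×10⁻¹³ W
In dBm: 10 log₁₀(9.97×10⁻¹³ / 10⁻³) = −90.0 dBm

−90.0 dBm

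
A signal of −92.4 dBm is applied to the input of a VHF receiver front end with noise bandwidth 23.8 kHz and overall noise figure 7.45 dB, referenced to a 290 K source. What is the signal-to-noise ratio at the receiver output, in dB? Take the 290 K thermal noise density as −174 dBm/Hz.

30.4 dB

Noise floor: N = −174 + 10 log₁₀(B) + NF
10 log₁₀(2.38×10⁴) = 43.77 dB
N = −174 + 43.77 + 7.45 = −122.78 dBm
SNR = P_sig − N = −92.4 − (−122.78) = 30.38 dB → 30.4 dB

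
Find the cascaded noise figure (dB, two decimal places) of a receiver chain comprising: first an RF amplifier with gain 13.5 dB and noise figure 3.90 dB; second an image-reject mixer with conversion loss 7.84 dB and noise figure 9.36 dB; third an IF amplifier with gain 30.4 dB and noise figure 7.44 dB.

Convert to linear (a loss of L dB is a gain of −L dB): F_i = 10^(NF_i/10), G_i = 10^(G_i,dB/10)
  Stage 1: F_1 = 10^(3.90/10) = 2.455, G_1 = 10^(13.5/10) = 22.39
  Stage 2: F_2 = 10^(9.36/10) = 8.630, G_2 = 10^(−7.84/10) = 0.1644
  Stage 3: F_3 = 10^(7.44/10) = 5.546, G_3 = 10^(30.4/10) = 1096
Friis cascade:
  F = 2.455 + (8.630 − 1)/22.39 + (5.546 − 1)/3.681 = 4.030
NF = 10 log₁₀(4.030) = 6.05 dB

6.05 dB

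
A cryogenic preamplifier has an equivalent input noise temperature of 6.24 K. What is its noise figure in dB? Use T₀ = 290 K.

0.092 dB

F = 1 + T_e/T₀ = 1 + 6.24/290 = 1.02152
NF = 10 log₁₀(1.02152) = 0.092 dB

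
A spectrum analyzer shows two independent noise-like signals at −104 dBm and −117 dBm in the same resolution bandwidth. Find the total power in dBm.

Convert to linear, add, convert back:
P₁ = 3.98×10⁻¹⁴ W, P₂ = 2.00×10⁻¹⁵ W
P_tot = 4.18×10⁻¹⁴ W → 10 log₁₀(P_tot / 10⁻³) = −103.8 dBm

−103.8 dBm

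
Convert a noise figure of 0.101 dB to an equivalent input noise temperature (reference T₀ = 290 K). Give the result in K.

6.82 K

F = 10^(0.101/10) = 1.02353
T_e = (F − 1)·T₀ = (1.02353 − 1) × 290 = 6.82 K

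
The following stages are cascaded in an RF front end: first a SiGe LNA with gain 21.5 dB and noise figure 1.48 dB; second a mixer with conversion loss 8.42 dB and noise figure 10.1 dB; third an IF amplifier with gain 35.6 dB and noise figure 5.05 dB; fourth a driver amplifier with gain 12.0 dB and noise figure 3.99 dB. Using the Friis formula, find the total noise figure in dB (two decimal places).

Convert to linear (a loss of L dB is a gain of −L dB): F_i = 10^(NF_i/10), G_i = 10^(G_i,dB/10)
  Stage 1: F_1 = 10^(1.48/10) = 1.406, G_1 = 10^(21.5/10) = 141.3
  Stage 2: F_2 = 10^(10.1/10) = 10.23, G_2 = 10^(−8.42/10) = 0.1439
  Stage 3: F_3 = 10^(5.05/10) = 3.199, G_3 = 10^(35.6/10) = 3631
  Stage 4: F_4 = 10^(3.99/10) = 2.506, G_4 = 10^(12.0/10) = 15.85
Friis cascade:
  F = 1.406 + (10.23 − 1)/141.3 + (3.199 − 1)/20.32 + (2.506 − 1)/7.379×10⁴ = 1.580
NF = 10 log₁₀(1.580) = 1.99 dB

1.99 dB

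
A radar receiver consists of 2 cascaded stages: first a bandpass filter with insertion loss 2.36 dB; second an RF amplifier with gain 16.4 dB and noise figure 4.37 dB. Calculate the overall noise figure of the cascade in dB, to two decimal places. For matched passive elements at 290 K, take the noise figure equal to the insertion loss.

6.73 dB

Convert to linear (a loss of L dB is a gain of −L dB): F_i = 10^(NF_i/10), G_i = 10^(G_i,dB/10)
  Stage 1: F_1 = 10^(2.36/10) = 1.722, G_1 = 10^(−2.36/10) = 0.5808
  Stage 2: F_2 = 10^(4.37/10) = 2.735, G_2 = 10^(16.4/10) = 43.65
Friis cascade:
  F = 1.722 + (2.735 − 1)/0.5808 = 4.710
NF = 10 log₁₀(4.710) = 6.73 dB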